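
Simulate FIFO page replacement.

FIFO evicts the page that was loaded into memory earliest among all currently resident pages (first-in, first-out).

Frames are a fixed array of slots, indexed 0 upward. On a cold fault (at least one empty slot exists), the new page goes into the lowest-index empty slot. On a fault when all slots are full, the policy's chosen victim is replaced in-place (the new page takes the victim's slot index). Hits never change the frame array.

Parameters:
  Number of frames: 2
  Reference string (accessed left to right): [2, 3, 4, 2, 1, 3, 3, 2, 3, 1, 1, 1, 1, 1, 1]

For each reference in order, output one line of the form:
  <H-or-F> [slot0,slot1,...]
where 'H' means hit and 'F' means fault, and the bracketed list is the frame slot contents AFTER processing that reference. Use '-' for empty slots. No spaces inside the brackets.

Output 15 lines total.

F [2,-]
F [2,3]
F [4,3]
F [4,2]
F [1,2]
F [1,3]
H [1,3]
F [2,3]
H [2,3]
F [2,1]
H [2,1]
H [2,1]
H [2,1]
H [2,1]
H [2,1]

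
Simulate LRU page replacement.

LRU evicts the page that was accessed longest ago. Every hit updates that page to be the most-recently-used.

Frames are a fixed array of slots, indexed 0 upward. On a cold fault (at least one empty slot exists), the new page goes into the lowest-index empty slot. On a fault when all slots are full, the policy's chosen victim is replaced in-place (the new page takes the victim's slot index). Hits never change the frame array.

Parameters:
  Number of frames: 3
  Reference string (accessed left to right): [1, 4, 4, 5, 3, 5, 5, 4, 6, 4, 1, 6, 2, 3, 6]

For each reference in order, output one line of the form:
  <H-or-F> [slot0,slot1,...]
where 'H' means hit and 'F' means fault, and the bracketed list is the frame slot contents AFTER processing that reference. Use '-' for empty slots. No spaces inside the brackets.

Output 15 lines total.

F [1,-,-]
F [1,4,-]
H [1,4,-]
F [1,4,5]
F [3,4,5]
H [3,4,5]
H [3,4,5]
H [3,4,5]
F [6,4,5]
H [6,4,5]
F [6,4,1]
H [6,4,1]
F [6,2,1]
F [6,2,3]
H [6,2,3]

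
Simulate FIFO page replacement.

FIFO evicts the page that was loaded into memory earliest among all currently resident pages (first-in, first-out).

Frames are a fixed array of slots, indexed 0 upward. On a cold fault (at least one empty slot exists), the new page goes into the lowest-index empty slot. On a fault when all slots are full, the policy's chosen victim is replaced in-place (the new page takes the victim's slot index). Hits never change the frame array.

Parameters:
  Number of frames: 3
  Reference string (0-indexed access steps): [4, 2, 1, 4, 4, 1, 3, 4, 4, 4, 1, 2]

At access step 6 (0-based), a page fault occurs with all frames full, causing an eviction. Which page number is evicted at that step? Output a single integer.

Step 0: ref 4 -> FAULT, frames=[4,-,-]
Step 1: ref 2 -> FAULT, frames=[4,2,-]
Step 2: ref 1 -> FAULT, frames=[4,2,1]
Step 3: ref 4 -> HIT, frames=[4,2,1]
Step 4: ref 4 -> HIT, frames=[4,2,1]
Step 5: ref 1 -> HIT, frames=[4,2,1]
Step 6: ref 3 -> FAULT, evict 4, frames=[3,2,1]
At step 6: evicted page 4

Answer: 4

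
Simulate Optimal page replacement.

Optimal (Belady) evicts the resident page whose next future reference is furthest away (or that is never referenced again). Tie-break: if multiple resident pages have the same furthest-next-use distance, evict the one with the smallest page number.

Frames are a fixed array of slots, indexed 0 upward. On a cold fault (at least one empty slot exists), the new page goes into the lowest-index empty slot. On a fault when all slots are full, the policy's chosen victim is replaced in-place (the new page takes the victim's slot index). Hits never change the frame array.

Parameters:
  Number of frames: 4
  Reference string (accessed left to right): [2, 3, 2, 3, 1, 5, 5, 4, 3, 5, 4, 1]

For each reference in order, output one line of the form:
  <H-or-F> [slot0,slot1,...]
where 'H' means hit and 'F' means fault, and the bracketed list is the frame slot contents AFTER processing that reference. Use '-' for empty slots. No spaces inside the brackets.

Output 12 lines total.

F [2,-,-,-]
F [2,3,-,-]
H [2,3,-,-]
H [2,3,-,-]
F [2,3,1,-]
F [2,3,1,5]
H [2,3,1,5]
F [4,3,1,5]
H [4,3,1,5]
H [4,3,1,5]
H [4,3,1,5]
H [4,3,1,5]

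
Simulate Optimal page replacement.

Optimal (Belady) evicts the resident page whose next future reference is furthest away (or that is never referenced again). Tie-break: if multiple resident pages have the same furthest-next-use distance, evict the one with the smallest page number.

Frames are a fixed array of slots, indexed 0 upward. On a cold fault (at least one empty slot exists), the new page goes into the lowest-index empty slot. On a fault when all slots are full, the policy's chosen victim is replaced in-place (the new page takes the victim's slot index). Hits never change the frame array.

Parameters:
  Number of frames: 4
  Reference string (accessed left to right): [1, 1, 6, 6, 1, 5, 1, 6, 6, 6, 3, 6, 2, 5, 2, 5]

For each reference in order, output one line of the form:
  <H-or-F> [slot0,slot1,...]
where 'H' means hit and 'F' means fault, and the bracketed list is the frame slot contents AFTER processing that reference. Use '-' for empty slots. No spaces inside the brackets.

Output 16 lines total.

F [1,-,-,-]
H [1,-,-,-]
F [1,6,-,-]
H [1,6,-,-]
H [1,6,-,-]
F [1,6,5,-]
H [1,6,5,-]
H [1,6,5,-]
H [1,6,5,-]
H [1,6,5,-]
F [1,6,5,3]
H [1,6,5,3]
F [2,6,5,3]
H [2,6,5,3]
H [2,6,5,3]
H [2,6,5,3]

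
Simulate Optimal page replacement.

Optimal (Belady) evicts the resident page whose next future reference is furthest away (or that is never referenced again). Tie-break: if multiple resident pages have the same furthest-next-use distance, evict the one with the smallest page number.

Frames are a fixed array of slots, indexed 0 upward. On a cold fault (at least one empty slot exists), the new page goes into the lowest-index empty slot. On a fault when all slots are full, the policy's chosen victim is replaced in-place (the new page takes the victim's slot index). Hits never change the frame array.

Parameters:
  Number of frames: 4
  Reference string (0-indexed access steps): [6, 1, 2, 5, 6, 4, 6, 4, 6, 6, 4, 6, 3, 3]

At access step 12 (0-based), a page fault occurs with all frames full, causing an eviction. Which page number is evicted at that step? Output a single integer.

Step 0: ref 6 -> FAULT, frames=[6,-,-,-]
Step 1: ref 1 -> FAULT, frames=[6,1,-,-]
Step 2: ref 2 -> FAULT, frames=[6,1,2,-]
Step 3: ref 5 -> FAULT, frames=[6,1,2,5]
Step 4: ref 6 -> HIT, frames=[6,1,2,5]
Step 5: ref 4 -> FAULT, evict 1, frames=[6,4,2,5]
Step 6: ref 6 -> HIT, frames=[6,4,2,5]
Step 7: ref 4 -> HIT, frames=[6,4,2,5]
Step 8: ref 6 -> HIT, frames=[6,4,2,5]
Step 9: ref 6 -> HIT, frames=[6,4,2,5]
Step 10: ref 4 -> HIT, frames=[6,4,2,5]
Step 11: ref 6 -> HIT, frames=[6,4,2,5]
Step 12: ref 3 -> FAULT, evict 2, frames=[6,4,3,5]
At step 12: evicted page 2

Answer: 2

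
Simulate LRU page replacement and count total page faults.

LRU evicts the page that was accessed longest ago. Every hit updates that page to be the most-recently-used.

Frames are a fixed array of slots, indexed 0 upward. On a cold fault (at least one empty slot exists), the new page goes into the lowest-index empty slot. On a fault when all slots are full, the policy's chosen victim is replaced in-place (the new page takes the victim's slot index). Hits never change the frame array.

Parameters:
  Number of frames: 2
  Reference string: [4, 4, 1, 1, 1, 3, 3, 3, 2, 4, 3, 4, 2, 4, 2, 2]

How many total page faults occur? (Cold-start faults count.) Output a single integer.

Step 0: ref 4 → FAULT, frames=[4,-]
Step 1: ref 4 → HIT, frames=[4,-]
Step 2: ref 1 → FAULT, frames=[4,1]
Step 3: ref 1 → HIT, frames=[4,1]
Step 4: ref 1 → HIT, frames=[4,1]
Step 5: ref 3 → FAULT (evict 4), frames=[3,1]
Step 6: ref 3 → HIT, frames=[3,1]
Step 7: ref 3 → HIT, frames=[3,1]
Step 8: ref 2 → FAULT (evict 1), frames=[3,2]
Step 9: ref 4 → FAULT (evict 3), frames=[4,2]
Step 10: ref 3 → FAULT (evict 2), frames=[4,3]
Step 11: ref 4 → HIT, frames=[4,3]
Step 12: ref 2 → FAULT (evict 3), frames=[4,2]
Step 13: ref 4 → HIT, frames=[4,2]
Step 14: ref 2 → HIT, frames=[4,2]
Step 15: ref 2 → HIT, frames=[4,2]
Total faults: 7

Answer: 7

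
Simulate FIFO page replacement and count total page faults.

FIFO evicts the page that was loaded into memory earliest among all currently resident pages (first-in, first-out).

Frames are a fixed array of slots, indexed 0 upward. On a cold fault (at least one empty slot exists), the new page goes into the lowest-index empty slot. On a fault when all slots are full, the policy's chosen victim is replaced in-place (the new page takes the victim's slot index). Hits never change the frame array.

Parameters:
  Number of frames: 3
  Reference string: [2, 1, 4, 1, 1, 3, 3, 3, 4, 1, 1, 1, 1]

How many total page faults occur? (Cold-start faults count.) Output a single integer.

Answer: 4

Derivation:
Step 0: ref 2 → FAULT, frames=[2,-,-]
Step 1: ref 1 → FAULT, frames=[2,1,-]
Step 2: ref 4 → FAULT, frames=[2,1,4]
Step 3: ref 1 → HIT, frames=[2,1,4]
Step 4: ref 1 → HIT, frames=[2,1,4]
Step 5: ref 3 → FAULT (evict 2), frames=[3,1,4]
Step 6: ref 3 → HIT, frames=[3,1,4]
Step 7: ref 3 → HIT, frames=[3,1,4]
Step 8: ref 4 → HIT, frames=[3,1,4]
Step 9: ref 1 → HIT, frames=[3,1,4]
Step 10: ref 1 → HIT, frames=[3,1,4]
Step 11: ref 1 → HIT, frames=[3,1,4]
Step 12: ref 1 → HIT, frames=[3,1,4]
Total faults: 4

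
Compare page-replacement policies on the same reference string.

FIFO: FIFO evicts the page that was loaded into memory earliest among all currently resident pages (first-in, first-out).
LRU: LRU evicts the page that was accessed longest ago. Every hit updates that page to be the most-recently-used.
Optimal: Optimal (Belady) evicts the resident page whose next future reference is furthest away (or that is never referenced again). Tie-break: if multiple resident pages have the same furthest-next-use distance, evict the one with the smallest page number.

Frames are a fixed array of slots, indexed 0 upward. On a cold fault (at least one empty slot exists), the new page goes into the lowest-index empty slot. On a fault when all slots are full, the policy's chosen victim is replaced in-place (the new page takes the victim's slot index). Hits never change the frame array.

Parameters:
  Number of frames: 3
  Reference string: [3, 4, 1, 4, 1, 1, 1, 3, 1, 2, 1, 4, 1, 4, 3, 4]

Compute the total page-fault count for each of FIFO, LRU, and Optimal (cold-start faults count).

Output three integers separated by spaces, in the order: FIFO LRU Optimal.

Answer: 6 6 5

Derivation:
--- FIFO ---
  step 0: ref 3 -> FAULT, frames=[3,-,-] (faults so far: 1)
  step 1: ref 4 -> FAULT, frames=[3,4,-] (faults so far: 2)
  step 2: ref 1 -> FAULT, frames=[3,4,1] (faults so far: 3)
  step 3: ref 4 -> HIT, frames=[3,4,1] (faults so far: 3)
  step 4: ref 1 -> HIT, frames=[3,4,1] (faults so far: 3)
  step 5: ref 1 -> HIT, frames=[3,4,1] (faults so far: 3)
  step 6: ref 1 -> HIT, frames=[3,4,1] (faults so far: 3)
  step 7: ref 3 -> HIT, frames=[3,4,1] (faults so far: 3)
  step 8: ref 1 -> HIT, frames=[3,4,1] (faults so far: 3)
  step 9: ref 2 -> FAULT, evict 3, frames=[2,4,1] (faults so far: 4)
  step 10: ref 1 -> HIT, frames=[2,4,1] (faults so far: 4)
  step 11: ref 4 -> HIT, frames=[2,4,1] (faults so far: 4)
  step 12: ref 1 -> HIT, frames=[2,4,1] (faults so far: 4)
  step 13: ref 4 -> HIT, frames=[2,4,1] (faults so far: 4)
  step 14: ref 3 -> FAULT, evict 4, frames=[2,3,1] (faults so far: 5)
  step 15: ref 4 -> FAULT, evict 1, frames=[2,3,4] (faults so far: 6)
  FIFO total faults: 6
--- LRU ---
  step 0: ref 3 -> FAULT, frames=[3,-,-] (faults so far: 1)
  step 1: ref 4 -> FAULT, frames=[3,4,-] (faults so far: 2)
  step 2: ref 1 -> FAULT, frames=[3,4,1] (faults so far: 3)
  step 3: ref 4 -> HIT, frames=[3,4,1] (faults so far: 3)
  step 4: ref 1 -> HIT, frames=[3,4,1] (faults so far: 3)
  step 5: ref 1 -> HIT, frames=[3,4,1] (faults so far: 3)
  step 6: ref 1 -> HIT, frames=[3,4,1] (faults so far: 3)
  step 7: ref 3 -> HIT, frames=[3,4,1] (faults so far: 3)
  step 8: ref 1 -> HIT, frames=[3,4,1] (faults so far: 3)
  step 9: ref 2 -> FAULT, evict 4, frames=[3,2,1] (faults so far: 4)
  step 10: ref 1 -> HIT, frames=[3,2,1] (faults so far: 4)
  step 11: ref 4 -> FAULT, evict 3, frames=[4,2,1] (faults so far: 5)
  step 12: ref 1 -> HIT, frames=[4,2,1] (faults so far: 5)
  step 13: ref 4 -> HIT, frames=[4,2,1] (faults so far: 5)
  step 14: ref 3 -> FAULT, evict 2, frames=[4,3,1] (faults so far: 6)
  step 15: ref 4 -> HIT, frames=[4,3,1] (faults so far: 6)
  LRU total faults: 6
--- Optimal ---
  step 0: ref 3 -> FAULT, frames=[3,-,-] (faults so far: 1)
  step 1: ref 4 -> FAULT, frames=[3,4,-] (faults so far: 2)
  step 2: ref 1 -> FAULT, frames=[3,4,1] (faults so far: 3)
  step 3: ref 4 -> HIT, frames=[3,4,1] (faults so far: 3)
  step 4: ref 1 -> HIT, frames=[3,4,1] (faults so far: 3)
  step 5: ref 1 -> HIT, frames=[3,4,1] (faults so far: 3)
  step 6: ref 1 -> HIT, frames=[3,4,1] (faults so far: 3)
  step 7: ref 3 -> HIT, frames=[3,4,1] (faults so far: 3)
  step 8: ref 1 -> HIT, frames=[3,4,1] (faults so far: 3)
  step 9: ref 2 -> FAULT, evict 3, frames=[2,4,1] (faults so far: 4)
  step 10: ref 1 -> HIT, frames=[2,4,1] (faults so far: 4)
  step 11: ref 4 -> HIT, frames=[2,4,1] (faults so far: 4)
  step 12: ref 1 -> HIT, frames=[2,4,1] (faults so far: 4)
  step 13: ref 4 -> HIT, frames=[2,4,1] (faults so far: 4)
  step 14: ref 3 -> FAULT, evict 1, frames=[2,4,3] (faults so far: 5)
  step 15: ref 4 -> HIT, frames=[2,4,3] (faults so far: 5)
  Optimal total faults: 5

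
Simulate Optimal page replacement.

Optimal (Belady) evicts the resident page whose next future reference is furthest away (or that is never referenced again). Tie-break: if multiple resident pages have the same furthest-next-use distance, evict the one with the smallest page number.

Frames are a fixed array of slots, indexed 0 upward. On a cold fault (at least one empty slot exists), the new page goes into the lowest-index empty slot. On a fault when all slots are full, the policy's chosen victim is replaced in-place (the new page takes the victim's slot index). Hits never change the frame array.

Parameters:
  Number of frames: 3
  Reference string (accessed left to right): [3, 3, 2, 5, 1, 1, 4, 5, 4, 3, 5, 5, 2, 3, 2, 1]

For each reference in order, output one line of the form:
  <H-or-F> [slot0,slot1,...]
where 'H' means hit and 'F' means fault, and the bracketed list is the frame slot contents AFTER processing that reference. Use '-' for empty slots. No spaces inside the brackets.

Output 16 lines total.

F [3,-,-]
H [3,-,-]
F [3,2,-]
F [3,2,5]
F [3,1,5]
H [3,1,5]
F [3,4,5]
H [3,4,5]
H [3,4,5]
H [3,4,5]
H [3,4,5]
H [3,4,5]
F [3,2,5]
H [3,2,5]
H [3,2,5]
F [3,1,5]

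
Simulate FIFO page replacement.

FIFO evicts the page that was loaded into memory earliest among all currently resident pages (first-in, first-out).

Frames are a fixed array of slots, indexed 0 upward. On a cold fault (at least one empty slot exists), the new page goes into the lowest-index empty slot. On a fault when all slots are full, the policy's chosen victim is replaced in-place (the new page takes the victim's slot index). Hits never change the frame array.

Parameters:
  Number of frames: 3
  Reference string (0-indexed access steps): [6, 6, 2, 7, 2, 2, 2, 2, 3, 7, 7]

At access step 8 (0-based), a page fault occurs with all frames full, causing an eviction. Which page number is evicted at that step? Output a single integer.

Answer: 6

Derivation:
Step 0: ref 6 -> FAULT, frames=[6,-,-]
Step 1: ref 6 -> HIT, frames=[6,-,-]
Step 2: ref 2 -> FAULT, frames=[6,2,-]
Step 3: ref 7 -> FAULT, frames=[6,2,7]
Step 4: ref 2 -> HIT, frames=[6,2,7]
Step 5: ref 2 -> HIT, frames=[6,2,7]
Step 6: ref 2 -> HIT, frames=[6,2,7]
Step 7: ref 2 -> HIT, frames=[6,2,7]
Step 8: ref 3 -> FAULT, evict 6, frames=[3,2,7]
At step 8: evicted page 6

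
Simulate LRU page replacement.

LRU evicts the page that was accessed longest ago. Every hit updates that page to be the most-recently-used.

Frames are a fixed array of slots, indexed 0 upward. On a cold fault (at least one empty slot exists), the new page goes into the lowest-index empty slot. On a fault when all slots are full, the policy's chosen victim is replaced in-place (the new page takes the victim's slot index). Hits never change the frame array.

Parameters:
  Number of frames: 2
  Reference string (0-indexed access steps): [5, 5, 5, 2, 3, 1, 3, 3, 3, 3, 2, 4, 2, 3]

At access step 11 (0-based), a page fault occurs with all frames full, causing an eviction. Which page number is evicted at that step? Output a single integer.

Step 0: ref 5 -> FAULT, frames=[5,-]
Step 1: ref 5 -> HIT, frames=[5,-]
Step 2: ref 5 -> HIT, frames=[5,-]
Step 3: ref 2 -> FAULT, frames=[5,2]
Step 4: ref 3 -> FAULT, evict 5, frames=[3,2]
Step 5: ref 1 -> FAULT, evict 2, frames=[3,1]
Step 6: ref 3 -> HIT, frames=[3,1]
Step 7: ref 3 -> HIT, frames=[3,1]
Step 8: ref 3 -> HIT, frames=[3,1]
Step 9: ref 3 -> HIT, frames=[3,1]
Step 10: ref 2 -> FAULT, evict 1, frames=[3,2]
Step 11: ref 4 -> FAULT, evict 3, frames=[4,2]
At step 11: evicted page 3

Answer: 3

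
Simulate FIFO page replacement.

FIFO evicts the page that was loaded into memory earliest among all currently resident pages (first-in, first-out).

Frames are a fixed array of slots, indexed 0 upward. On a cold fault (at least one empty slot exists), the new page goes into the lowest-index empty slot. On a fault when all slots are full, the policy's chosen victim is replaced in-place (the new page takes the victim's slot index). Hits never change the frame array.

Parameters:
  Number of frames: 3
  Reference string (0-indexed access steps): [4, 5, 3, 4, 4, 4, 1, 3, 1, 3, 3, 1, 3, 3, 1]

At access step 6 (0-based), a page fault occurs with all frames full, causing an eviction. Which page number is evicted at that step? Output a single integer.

Step 0: ref 4 -> FAULT, frames=[4,-,-]
Step 1: ref 5 -> FAULT, frames=[4,5,-]
Step 2: ref 3 -> FAULT, frames=[4,5,3]
Step 3: ref 4 -> HIT, frames=[4,5,3]
Step 4: ref 4 -> HIT, frames=[4,5,3]
Step 5: ref 4 -> HIT, frames=[4,5,3]
Step 6: ref 1 -> FAULT, evict 4, frames=[1,5,3]
At step 6: evicted page 4

Answer: 4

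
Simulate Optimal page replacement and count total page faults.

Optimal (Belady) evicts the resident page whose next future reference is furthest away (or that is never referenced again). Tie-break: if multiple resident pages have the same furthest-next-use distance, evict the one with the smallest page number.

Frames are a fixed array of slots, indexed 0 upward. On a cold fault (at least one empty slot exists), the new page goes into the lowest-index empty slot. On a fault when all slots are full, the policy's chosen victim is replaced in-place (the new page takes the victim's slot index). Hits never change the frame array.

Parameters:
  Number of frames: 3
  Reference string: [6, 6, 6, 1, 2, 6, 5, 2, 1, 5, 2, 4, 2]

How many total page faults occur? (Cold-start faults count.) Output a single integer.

Step 0: ref 6 → FAULT, frames=[6,-,-]
Step 1: ref 6 → HIT, frames=[6,-,-]
Step 2: ref 6 → HIT, frames=[6,-,-]
Step 3: ref 1 → FAULT, frames=[6,1,-]
Step 4: ref 2 → FAULT, frames=[6,1,2]
Step 5: ref 6 → HIT, frames=[6,1,2]
Step 6: ref 5 → FAULT (evict 6), frames=[5,1,2]
Step 7: ref 2 → HIT, frames=[5,1,2]
Step 8: ref 1 → HIT, frames=[5,1,2]
Step 9: ref 5 → HIT, frames=[5,1,2]
Step 10: ref 2 → HIT, frames=[5,1,2]
Step 11: ref 4 → FAULT (evict 1), frames=[5,4,2]
Step 12: ref 2 → HIT, frames=[5,4,2]
Total faults: 5

Answer: 5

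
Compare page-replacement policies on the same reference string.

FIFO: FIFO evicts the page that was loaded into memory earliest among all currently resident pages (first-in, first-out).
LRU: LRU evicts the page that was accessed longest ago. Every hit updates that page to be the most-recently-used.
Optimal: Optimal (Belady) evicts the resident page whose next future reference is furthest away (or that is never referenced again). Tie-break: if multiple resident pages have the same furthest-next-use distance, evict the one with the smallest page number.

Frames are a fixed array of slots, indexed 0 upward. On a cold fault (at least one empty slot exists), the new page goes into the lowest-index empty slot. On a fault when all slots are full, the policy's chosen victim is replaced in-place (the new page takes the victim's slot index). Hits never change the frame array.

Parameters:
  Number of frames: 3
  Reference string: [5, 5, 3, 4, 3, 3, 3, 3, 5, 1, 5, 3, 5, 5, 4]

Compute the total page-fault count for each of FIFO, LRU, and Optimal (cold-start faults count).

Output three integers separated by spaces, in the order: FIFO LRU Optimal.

--- FIFO ---
  step 0: ref 5 -> FAULT, frames=[5,-,-] (faults so far: 1)
  step 1: ref 5 -> HIT, frames=[5,-,-] (faults so far: 1)
  step 2: ref 3 -> FAULT, frames=[5,3,-] (faults so far: 2)
  step 3: ref 4 -> FAULT, frames=[5,3,4] (faults so far: 3)
  step 4: ref 3 -> HIT, frames=[5,3,4] (faults so far: 3)
  step 5: ref 3 -> HIT, frames=[5,3,4] (faults so far: 3)
  step 6: ref 3 -> HIT, frames=[5,3,4] (faults so far: 3)
  step 7: ref 3 -> HIT, frames=[5,3,4] (faults so far: 3)
  step 8: ref 5 -> HIT, frames=[5,3,4] (faults so far: 3)
  step 9: ref 1 -> FAULT, evict 5, frames=[1,3,4] (faults so far: 4)
  step 10: ref 5 -> FAULT, evict 3, frames=[1,5,4] (faults so far: 5)
  step 11: ref 3 -> FAULT, evict 4, frames=[1,5,3] (faults so far: 6)
  step 12: ref 5 -> HIT, frames=[1,5,3] (faults so far: 6)
  step 13: ref 5 -> HIT, frames=[1,5,3] (faults so far: 6)
  step 14: ref 4 -> FAULT, evict 1, frames=[4,5,3] (faults so far: 7)
  FIFO total faults: 7
--- LRU ---
  step 0: ref 5 -> FAULT, frames=[5,-,-] (faults so far: 1)
  step 1: ref 5 -> HIT, frames=[5,-,-] (faults so far: 1)
  step 2: ref 3 -> FAULT, frames=[5,3,-] (faults so far: 2)
  step 3: ref 4 -> FAULT, frames=[5,3,4] (faults so far: 3)
  step 4: ref 3 -> HIT, frames=[5,3,4] (faults so far: 3)
  step 5: ref 3 -> HIT, frames=[5,3,4] (faults so far: 3)
  step 6: ref 3 -> HIT, frames=[5,3,4] (faults so far: 3)
  step 7: ref 3 -> HIT, frames=[5,3,4] (faults so far: 3)
  step 8: ref 5 -> HIT, frames=[5,3,4] (faults so far: 3)
  step 9: ref 1 -> FAULT, evict 4, frames=[5,3,1] (faults so far: 4)
  step 10: ref 5 -> HIT, frames=[5,3,1] (faults so far: 4)
  step 11: ref 3 -> HIT, frames=[5,3,1] (faults so far: 4)
  step 12: ref 5 -> HIT, frames=[5,3,1] (faults so far: 4)
  step 13: ref 5 -> HIT, frames=[5,3,1] (faults so far: 4)
  step 14: ref 4 -> FAULT, evict 1, frames=[5,3,4] (faults so far: 5)
  LRU total faults: 5
--- Optimal ---
  step 0: ref 5 -> FAULT, frames=[5,-,-] (faults so far: 1)
  step 1: ref 5 -> HIT, frames=[5,-,-] (faults so far: 1)
  step 2: ref 3 -> FAULT, frames=[5,3,-] (faults so far: 2)
  step 3: ref 4 -> FAULT, frames=[5,3,4] (faults so far: 3)
  step 4: ref 3 -> HIT, frames=[5,3,4] (faults so far: 3)
  step 5: ref 3 -> HIT, frames=[5,3,4] (faults so far: 3)
  step 6: ref 3 -> HIT, frames=[5,3,4] (faults so far: 3)
  step 7: ref 3 -> HIT, frames=[5,3,4] (faults so far: 3)
  step 8: ref 5 -> HIT, frames=[5,3,4] (faults so far: 3)
  step 9: ref 1 -> FAULT, evict 4, frames=[5,3,1] (faults so far: 4)
  step 10: ref 5 -> HIT, frames=[5,3,1] (faults so far: 4)
  step 11: ref 3 -> HIT, frames=[5,3,1] (faults so far: 4)
  step 12: ref 5 -> HIT, frames=[5,3,1] (faults so far: 4)
  step 13: ref 5 -> HIT, frames=[5,3,1] (faults so far: 4)
  step 14: ref 4 -> FAULT, evict 1, frames=[5,3,4] (faults so far: 5)
  Optimal total faults: 5

Answer: 7 5 5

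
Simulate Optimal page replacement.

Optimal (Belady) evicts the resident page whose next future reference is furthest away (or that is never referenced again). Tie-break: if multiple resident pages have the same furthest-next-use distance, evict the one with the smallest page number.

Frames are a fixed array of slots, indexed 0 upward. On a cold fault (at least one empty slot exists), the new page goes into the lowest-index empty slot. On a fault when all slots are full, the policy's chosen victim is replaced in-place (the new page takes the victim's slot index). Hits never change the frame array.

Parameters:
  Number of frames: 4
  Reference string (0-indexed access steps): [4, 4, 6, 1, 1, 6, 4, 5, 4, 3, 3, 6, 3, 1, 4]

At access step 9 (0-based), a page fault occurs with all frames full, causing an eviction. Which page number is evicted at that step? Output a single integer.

Step 0: ref 4 -> FAULT, frames=[4,-,-,-]
Step 1: ref 4 -> HIT, frames=[4,-,-,-]
Step 2: ref 6 -> FAULT, frames=[4,6,-,-]
Step 3: ref 1 -> FAULT, frames=[4,6,1,-]
Step 4: ref 1 -> HIT, frames=[4,6,1,-]
Step 5: ref 6 -> HIT, frames=[4,6,1,-]
Step 6: ref 4 -> HIT, frames=[4,6,1,-]
Step 7: ref 5 -> FAULT, frames=[4,6,1,5]
Step 8: ref 4 -> HIT, frames=[4,6,1,5]
Step 9: ref 3 -> FAULT, evict 5, frames=[4,6,1,3]
At step 9: evicted page 5

Answer: 5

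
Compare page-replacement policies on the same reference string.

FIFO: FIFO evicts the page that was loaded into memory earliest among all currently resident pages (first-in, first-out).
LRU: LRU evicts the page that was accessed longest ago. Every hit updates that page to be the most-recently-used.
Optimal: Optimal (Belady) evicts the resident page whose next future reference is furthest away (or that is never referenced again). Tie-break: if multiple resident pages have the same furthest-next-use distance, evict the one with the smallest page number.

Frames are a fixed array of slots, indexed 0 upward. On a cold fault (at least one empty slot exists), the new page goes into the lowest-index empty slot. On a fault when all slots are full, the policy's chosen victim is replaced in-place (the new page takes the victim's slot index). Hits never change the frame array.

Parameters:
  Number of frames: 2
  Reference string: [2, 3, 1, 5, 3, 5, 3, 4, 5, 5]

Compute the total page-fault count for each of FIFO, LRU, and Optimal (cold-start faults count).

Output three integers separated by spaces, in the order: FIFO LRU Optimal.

Answer: 7 7 5

Derivation:
--- FIFO ---
  step 0: ref 2 -> FAULT, frames=[2,-] (faults so far: 1)
  step 1: ref 3 -> FAULT, frames=[2,3] (faults so far: 2)
  step 2: ref 1 -> FAULT, evict 2, frames=[1,3] (faults so far: 3)
  step 3: ref 5 -> FAULT, evict 3, frames=[1,5] (faults so far: 4)
  step 4: ref 3 -> FAULT, evict 1, frames=[3,5] (faults so far: 5)
  step 5: ref 5 -> HIT, frames=[3,5] (faults so far: 5)
  step 6: ref 3 -> HIT, frames=[3,5] (faults so far: 5)
  step 7: ref 4 -> FAULT, evict 5, frames=[3,4] (faults so far: 6)
  step 8: ref 5 -> FAULT, evict 3, frames=[5,4] (faults so far: 7)
  step 9: ref 5 -> HIT, frames=[5,4] (faults so far: 7)
  FIFO total faults: 7
--- LRU ---
  step 0: ref 2 -> FAULT, frames=[2,-] (faults so far: 1)
  step 1: ref 3 -> FAULT, frames=[2,3] (faults so far: 2)
  step 2: ref 1 -> FAULT, evict 2, frames=[1,3] (faults so far: 3)
  step 3: ref 5 -> FAULT, evict 3, frames=[1,5] (faults so far: 4)
  step 4: ref 3 -> FAULT, evict 1, frames=[3,5] (faults so far: 5)
  step 5: ref 5 -> HIT, frames=[3,5] (faults so far: 5)
  step 6: ref 3 -> HIT, frames=[3,5] (faults so far: 5)
  step 7: ref 4 -> FAULT, evict 5, frames=[3,4] (faults so far: 6)
  step 8: ref 5 -> FAULT, evict 3, frames=[5,4] (faults so far: 7)
  step 9: ref 5 -> HIT, frames=[5,4] (faults so far: 7)
  LRU total faults: 7
--- Optimal ---
  step 0: ref 2 -> FAULT, frames=[2,-] (faults so far: 1)
  step 1: ref 3 -> FAULT, frames=[2,3] (faults so far: 2)
  step 2: ref 1 -> FAULT, evict 2, frames=[1,3] (faults so far: 3)
  step 3: ref 5 -> FAULT, evict 1, frames=[5,3] (faults so far: 4)
  step 4: ref 3 -> HIT, frames=[5,3] (faults so far: 4)
  step 5: ref 5 -> HIT, frames=[5,3] (faults so far: 4)
  step 6: ref 3 -> HIT, frames=[5,3] (faults so far: 4)
  step 7: ref 4 -> FAULT, evict 3, frames=[5,4] (faults so far: 5)
  step 8: ref 5 -> HIT, frames=[5,4] (faults so far: 5)
  step 9: ref 5 -> HIT, frames=[5,4] (faults so far: 5)
  Optimal total faults: 5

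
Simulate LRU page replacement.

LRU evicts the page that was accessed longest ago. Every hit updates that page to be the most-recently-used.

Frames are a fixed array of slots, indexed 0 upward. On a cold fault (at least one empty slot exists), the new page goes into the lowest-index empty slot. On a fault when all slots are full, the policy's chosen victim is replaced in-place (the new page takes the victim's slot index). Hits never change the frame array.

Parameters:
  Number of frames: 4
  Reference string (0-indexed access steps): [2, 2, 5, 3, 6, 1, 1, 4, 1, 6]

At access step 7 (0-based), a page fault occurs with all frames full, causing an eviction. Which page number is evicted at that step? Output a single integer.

Answer: 5

Derivation:
Step 0: ref 2 -> FAULT, frames=[2,-,-,-]
Step 1: ref 2 -> HIT, frames=[2,-,-,-]
Step 2: ref 5 -> FAULT, frames=[2,5,-,-]
Step 3: ref 3 -> FAULT, frames=[2,5,3,-]
Step 4: ref 6 -> FAULT, frames=[2,5,3,6]
Step 5: ref 1 -> FAULT, evict 2, frames=[1,5,3,6]
Step 6: ref 1 -> HIT, frames=[1,5,3,6]
Step 7: ref 4 -> FAULT, evict 5, frames=[1,4,3,6]
At step 7: evicted page 5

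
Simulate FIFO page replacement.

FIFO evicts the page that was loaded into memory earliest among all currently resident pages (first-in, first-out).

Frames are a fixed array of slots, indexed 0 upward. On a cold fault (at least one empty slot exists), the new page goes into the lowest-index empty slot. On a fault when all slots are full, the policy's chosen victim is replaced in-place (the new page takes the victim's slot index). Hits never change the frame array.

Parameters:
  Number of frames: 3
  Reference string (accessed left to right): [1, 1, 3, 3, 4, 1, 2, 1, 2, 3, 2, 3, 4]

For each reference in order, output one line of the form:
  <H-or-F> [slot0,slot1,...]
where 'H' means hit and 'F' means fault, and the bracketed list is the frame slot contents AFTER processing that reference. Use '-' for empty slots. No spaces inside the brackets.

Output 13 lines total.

F [1,-,-]
H [1,-,-]
F [1,3,-]
H [1,3,-]
F [1,3,4]
H [1,3,4]
F [2,3,4]
F [2,1,4]
H [2,1,4]
F [2,1,3]
H [2,1,3]
H [2,1,3]
F [4,1,3]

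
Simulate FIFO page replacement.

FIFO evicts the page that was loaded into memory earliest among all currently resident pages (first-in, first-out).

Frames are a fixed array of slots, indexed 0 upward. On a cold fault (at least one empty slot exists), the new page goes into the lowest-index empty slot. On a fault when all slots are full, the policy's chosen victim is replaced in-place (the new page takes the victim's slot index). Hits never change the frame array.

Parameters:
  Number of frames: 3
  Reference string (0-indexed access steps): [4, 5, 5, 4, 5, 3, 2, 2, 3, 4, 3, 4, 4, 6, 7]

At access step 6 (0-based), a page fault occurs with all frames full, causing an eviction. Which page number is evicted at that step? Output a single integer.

Step 0: ref 4 -> FAULT, frames=[4,-,-]
Step 1: ref 5 -> FAULT, frames=[4,5,-]
Step 2: ref 5 -> HIT, frames=[4,5,-]
Step 3: ref 4 -> HIT, frames=[4,5,-]
Step 4: ref 5 -> HIT, frames=[4,5,-]
Step 5: ref 3 -> FAULT, frames=[4,5,3]
Step 6: ref 2 -> FAULT, evict 4, frames=[2,5,3]
At step 6: evicted page 4

Answer: 4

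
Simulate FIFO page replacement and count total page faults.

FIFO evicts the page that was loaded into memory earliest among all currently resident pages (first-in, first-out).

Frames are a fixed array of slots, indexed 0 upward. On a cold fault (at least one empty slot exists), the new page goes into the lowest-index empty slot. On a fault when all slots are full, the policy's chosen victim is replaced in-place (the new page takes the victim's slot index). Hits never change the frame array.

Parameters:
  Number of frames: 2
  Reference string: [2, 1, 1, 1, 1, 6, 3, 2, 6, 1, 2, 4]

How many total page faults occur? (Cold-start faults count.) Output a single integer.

Step 0: ref 2 → FAULT, frames=[2,-]
Step 1: ref 1 → FAULT, frames=[2,1]
Step 2: ref 1 → HIT, frames=[2,1]
Step 3: ref 1 → HIT, frames=[2,1]
Step 4: ref 1 → HIT, frames=[2,1]
Step 5: ref 6 → FAULT (evict 2), frames=[6,1]
Step 6: ref 3 → FAULT (evict 1), frames=[6,3]
Step 7: ref 2 → FAULT (evict 6), frames=[2,3]
Step 8: ref 6 → FAULT (evict 3), frames=[2,6]
Step 9: ref 1 → FAULT (evict 2), frames=[1,6]
Step 10: ref 2 → FAULT (evict 6), frames=[1,2]
Step 11: ref 4 → FAULT (evict 1), frames=[4,2]
Total faults: 9

Answer: 9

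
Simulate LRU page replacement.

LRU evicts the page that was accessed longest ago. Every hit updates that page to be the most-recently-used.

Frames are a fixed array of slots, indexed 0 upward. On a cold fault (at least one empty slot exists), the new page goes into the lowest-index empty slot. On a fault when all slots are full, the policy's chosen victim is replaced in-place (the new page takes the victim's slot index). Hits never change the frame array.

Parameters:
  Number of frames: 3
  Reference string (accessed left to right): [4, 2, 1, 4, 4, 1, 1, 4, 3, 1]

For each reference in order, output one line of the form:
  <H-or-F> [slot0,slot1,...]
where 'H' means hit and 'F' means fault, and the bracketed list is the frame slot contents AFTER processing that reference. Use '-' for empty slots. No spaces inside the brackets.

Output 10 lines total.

F [4,-,-]
F [4,2,-]
F [4,2,1]
H [4,2,1]
H [4,2,1]
H [4,2,1]
H [4,2,1]
H [4,2,1]
F [4,3,1]
H [4,3,1]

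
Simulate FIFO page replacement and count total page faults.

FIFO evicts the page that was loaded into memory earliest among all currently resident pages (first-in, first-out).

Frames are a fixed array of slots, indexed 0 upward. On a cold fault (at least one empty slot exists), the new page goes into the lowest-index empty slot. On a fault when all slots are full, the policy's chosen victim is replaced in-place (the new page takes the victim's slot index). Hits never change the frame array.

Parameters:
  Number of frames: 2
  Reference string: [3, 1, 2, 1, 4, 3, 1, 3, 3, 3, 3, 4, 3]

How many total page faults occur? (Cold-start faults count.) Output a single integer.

Step 0: ref 3 → FAULT, frames=[3,-]
Step 1: ref 1 → FAULT, frames=[3,1]
Step 2: ref 2 → FAULT (evict 3), frames=[2,1]
Step 3: ref 1 → HIT, frames=[2,1]
Step 4: ref 4 → FAULT (evict 1), frames=[2,4]
Step 5: ref 3 → FAULT (evict 2), frames=[3,4]
Step 6: ref 1 → FAULT (evict 4), frames=[3,1]
Step 7: ref 3 → HIT, frames=[3,1]
Step 8: ref 3 → HIT, frames=[3,1]
Step 9: ref 3 → HIT, frames=[3,1]
Step 10: ref 3 → HIT, frames=[3,1]
Step 11: ref 4 → FAULT (evict 3), frames=[4,1]
Step 12: ref 3 → FAULT (evict 1), frames=[4,3]
Total faults: 8

Answer: 8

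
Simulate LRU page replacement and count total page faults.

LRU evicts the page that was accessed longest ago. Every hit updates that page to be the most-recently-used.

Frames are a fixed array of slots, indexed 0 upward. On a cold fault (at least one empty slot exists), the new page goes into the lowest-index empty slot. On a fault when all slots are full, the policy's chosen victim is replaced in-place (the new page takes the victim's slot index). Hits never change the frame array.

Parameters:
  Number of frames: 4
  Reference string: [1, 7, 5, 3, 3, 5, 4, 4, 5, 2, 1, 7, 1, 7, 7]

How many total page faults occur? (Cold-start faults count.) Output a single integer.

Answer: 8

Derivation:
Step 0: ref 1 → FAULT, frames=[1,-,-,-]
Step 1: ref 7 → FAULT, frames=[1,7,-,-]
Step 2: ref 5 → FAULT, frames=[1,7,5,-]
Step 3: ref 3 → FAULT, frames=[1,7,5,3]
Step 4: ref 3 → HIT, frames=[1,7,5,3]
Step 5: ref 5 → HIT, frames=[1,7,5,3]
Step 6: ref 4 → FAULT (evict 1), frames=[4,7,5,3]
Step 7: ref 4 → HIT, frames=[4,7,5,3]
Step 8: ref 5 → HIT, frames=[4,7,5,3]
Step 9: ref 2 → FAULT (evict 7), frames=[4,2,5,3]
Step 10: ref 1 → FAULT (evict 3), frames=[4,2,5,1]
Step 11: ref 7 → FAULT (evict 4), frames=[7,2,5,1]
Step 12: ref 1 → HIT, frames=[7,2,5,1]
Step 13: ref 7 → HIT, frames=[7,2,5,1]
Step 14: ref 7 → HIT, frames=[7,2,5,1]
Total faults: 8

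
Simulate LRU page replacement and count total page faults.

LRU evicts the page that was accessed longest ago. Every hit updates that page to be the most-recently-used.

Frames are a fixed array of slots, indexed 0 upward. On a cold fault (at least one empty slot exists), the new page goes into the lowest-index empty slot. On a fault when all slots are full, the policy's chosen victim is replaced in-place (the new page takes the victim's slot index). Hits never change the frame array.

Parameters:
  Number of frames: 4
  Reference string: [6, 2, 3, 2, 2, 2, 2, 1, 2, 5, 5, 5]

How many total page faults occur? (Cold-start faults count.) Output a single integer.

Step 0: ref 6 → FAULT, frames=[6,-,-,-]
Step 1: ref 2 → FAULT, frames=[6,2,-,-]
Step 2: ref 3 → FAULT, frames=[6,2,3,-]
Step 3: ref 2 → HIT, frames=[6,2,3,-]
Step 4: ref 2 → HIT, frames=[6,2,3,-]
Step 5: ref 2 → HIT, frames=[6,2,3,-]
Step 6: ref 2 → HIT, frames=[6,2,3,-]
Step 7: ref 1 → FAULT, frames=[6,2,3,1]
Step 8: ref 2 → HIT, frames=[6,2,3,1]
Step 9: ref 5 → FAULT (evict 6), frames=[5,2,3,1]
Step 10: ref 5 → HIT, frames=[5,2,3,1]
Step 11: ref 5 → HIT, frames=[5,2,3,1]
Total faults: 5

Answer: 5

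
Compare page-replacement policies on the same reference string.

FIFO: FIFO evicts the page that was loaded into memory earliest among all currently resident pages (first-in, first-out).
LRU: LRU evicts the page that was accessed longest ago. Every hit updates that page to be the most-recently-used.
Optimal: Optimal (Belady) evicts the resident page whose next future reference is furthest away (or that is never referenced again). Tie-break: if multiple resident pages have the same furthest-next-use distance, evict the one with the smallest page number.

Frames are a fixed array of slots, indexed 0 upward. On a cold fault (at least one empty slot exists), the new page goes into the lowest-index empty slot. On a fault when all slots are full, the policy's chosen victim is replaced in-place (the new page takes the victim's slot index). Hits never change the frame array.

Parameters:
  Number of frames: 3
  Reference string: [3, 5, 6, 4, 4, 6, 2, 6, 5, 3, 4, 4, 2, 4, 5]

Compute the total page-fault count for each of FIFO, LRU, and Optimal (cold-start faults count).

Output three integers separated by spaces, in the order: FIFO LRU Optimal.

Answer: 10 10 7

Derivation:
--- FIFO ---
  step 0: ref 3 -> FAULT, frames=[3,-,-] (faults so far: 1)
  step 1: ref 5 -> FAULT, frames=[3,5,-] (faults so far: 2)
  step 2: ref 6 -> FAULT, frames=[3,5,6] (faults so far: 3)
  step 3: ref 4 -> FAULT, evict 3, frames=[4,5,6] (faults so far: 4)
  step 4: ref 4 -> HIT, frames=[4,5,6] (faults so far: 4)
  step 5: ref 6 -> HIT, frames=[4,5,6] (faults so far: 4)
  step 6: ref 2 -> FAULT, evict 5, frames=[4,2,6] (faults so far: 5)
  step 7: ref 6 -> HIT, frames=[4,2,6] (faults so far: 5)
  step 8: ref 5 -> FAULT, evict 6, frames=[4,2,5] (faults so far: 6)
  step 9: ref 3 -> FAULT, evict 4, frames=[3,2,5] (faults so far: 7)
  step 10: ref 4 -> FAULT, evict 2, frames=[3,4,5] (faults so far: 8)
  step 11: ref 4 -> HIT, frames=[3,4,5] (faults so far: 8)
  step 12: ref 2 -> FAULT, evict 5, frames=[3,4,2] (faults so far: 9)
  step 13: ref 4 -> HIT, frames=[3,4,2] (faults so far: 9)
  step 14: ref 5 -> FAULT, evict 3, frames=[5,4,2] (faults so far: 10)
  FIFO total faults: 10
--- LRU ---
  step 0: ref 3 -> FAULT, frames=[3,-,-] (faults so far: 1)
  step 1: ref 5 -> FAULT, frames=[3,5,-] (faults so far: 2)
  step 2: ref 6 -> FAULT, frames=[3,5,6] (faults so far: 3)
  step 3: ref 4 -> FAULT, evict 3, frames=[4,5,6] (faults so far: 4)
  step 4: ref 4 -> HIT, frames=[4,5,6] (faults so far: 4)
  step 5: ref 6 -> HIT, frames=[4,5,6] (faults so far: 4)
  step 6: ref 2 -> FAULT, evict 5, frames=[4,2,6] (faults so far: 5)
  step 7: ref 6 -> HIT, frames=[4,2,6] (faults so far: 5)
  step 8: ref 5 -> FAULT, evict 4, frames=[5,2,6] (faults so far: 6)
  step 9: ref 3 -> FAULT, evict 2, frames=[5,3,6] (faults so far: 7)
  step 10: ref 4 -> FAULT, evict 6, frames=[5,3,4] (faults so far: 8)
  step 11: ref 4 -> HIT, frames=[5,3,4] (faults so far: 8)
  step 12: ref 2 -> FAULT, evict 5, frames=[2,3,4] (faults so far: 9)
  step 13: ref 4 -> HIT, frames=[2,3,4] (faults so far: 9)
  step 14: ref 5 -> FAULT, evict 3, frames=[2,5,4] (faults so far: 10)
  LRU total faults: 10
--- Optimal ---
  step 0: ref 3 -> FAULT, frames=[3,-,-] (faults so far: 1)
  step 1: ref 5 -> FAULT, frames=[3,5,-] (faults so far: 2)
  step 2: ref 6 -> FAULT, frames=[3,5,6] (faults so far: 3)
  step 3: ref 4 -> FAULT, evict 3, frames=[4,5,6] (faults so far: 4)
  step 4: ref 4 -> HIT, frames=[4,5,6] (faults so far: 4)
  step 5: ref 6 -> HIT, frames=[4,5,6] (faults so far: 4)
  step 6: ref 2 -> FAULT, evict 4, frames=[2,5,6] (faults so far: 5)
  step 7: ref 6 -> HIT, frames=[2,5,6] (faults so far: 5)
  step 8: ref 5 -> HIT, frames=[2,5,6] (faults so far: 5)
  step 9: ref 3 -> FAULT, evict 6, frames=[2,5,3] (faults so far: 6)
  step 10: ref 4 -> FAULT, evict 3, frames=[2,5,4] (faults so far: 7)
  step 11: ref 4 -> HIT, frames=[2,5,4] (faults so far: 7)
  step 12: ref 2 -> HIT, frames=[2,5,4] (faults so far: 7)
  step 13: ref 4 -> HIT, frames=[2,5,4] (faults so far: 7)
  step 14: ref 5 -> HIT, frames=[2,5,4] (faults so far: 7)
  Optimal total faults: 7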